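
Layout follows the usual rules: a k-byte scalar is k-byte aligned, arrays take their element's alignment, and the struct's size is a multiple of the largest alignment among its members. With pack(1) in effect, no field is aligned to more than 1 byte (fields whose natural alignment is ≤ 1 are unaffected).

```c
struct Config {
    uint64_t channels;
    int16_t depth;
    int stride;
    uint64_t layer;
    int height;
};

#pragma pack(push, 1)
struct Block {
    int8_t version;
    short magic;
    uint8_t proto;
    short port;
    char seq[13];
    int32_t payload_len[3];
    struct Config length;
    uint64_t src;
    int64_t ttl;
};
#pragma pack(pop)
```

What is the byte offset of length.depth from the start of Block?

Config: @0: channels [8B, align 8] → 8; @8: depth [2B, align 2] → 10; +2 pad (align 4); @12: stride [4B, align 4] → 16; @16: layer [8B, align 8] → 24; @24: height [4B, align 4] → 28; +4 tail pad (align 8); size 32, align 8
@0: version [1B, align 1] → 1
@1: magic [2B, align 1] → 3
@3: proto [1B, align 1] → 4
@4: port [2B, align 1] → 6
@6: seq [13B, align 1] → 19
@19: payload_len [12B, align 1] → 31
@31: length [32B, align 1] → 63
within Config: depth at 8
31 + 8 = 39

39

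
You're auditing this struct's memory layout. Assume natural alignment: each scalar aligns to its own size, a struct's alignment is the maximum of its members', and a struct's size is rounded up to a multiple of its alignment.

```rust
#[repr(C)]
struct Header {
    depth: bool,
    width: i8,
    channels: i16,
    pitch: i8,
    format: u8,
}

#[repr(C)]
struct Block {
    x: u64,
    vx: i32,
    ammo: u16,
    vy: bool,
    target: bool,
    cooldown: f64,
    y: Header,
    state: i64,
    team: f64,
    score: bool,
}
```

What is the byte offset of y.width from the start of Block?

Header: @0: depth [1B, align 1] → 1; @1: width [1B, align 1] → 2; @2: channels [2B, align 2] → 4; @4: pitch [1B, align 1] → 5; @5: format [1B, align 1] → 6; size 6, align 2
@0: x [8B, align 8] → 8
@8: vx [4B, align 4] → 12
@12: ammo [2B, align 2] → 14
@14: vy [1B, align 1] → 15
@15: target [1B, align 1] → 16
@16: cooldown [8B, align 8] → 24
@24: y [6B, align 2] → 30
within Header: width at 1
24 + 1 = 25

25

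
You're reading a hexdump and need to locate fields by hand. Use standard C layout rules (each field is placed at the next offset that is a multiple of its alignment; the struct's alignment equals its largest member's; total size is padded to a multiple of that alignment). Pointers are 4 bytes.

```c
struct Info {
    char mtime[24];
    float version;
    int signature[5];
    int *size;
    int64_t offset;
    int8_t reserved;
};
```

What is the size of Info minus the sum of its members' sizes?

0..24  mtime  (24B, 1-aligned)
24..28  version  (4B, 4-aligned)
28..48  signature  (20B, 4-aligned)
48..52  size  (4B, 4-aligned)
52..56  -- padding (4B)
56..64  offset  (8B, 8-aligned)
64..65  reserved  (1B, 1-aligned)
65..72  -- tail padding (7B)
sizeof = 72, alignof = 8
data bytes 61, size 72 → padding 11

11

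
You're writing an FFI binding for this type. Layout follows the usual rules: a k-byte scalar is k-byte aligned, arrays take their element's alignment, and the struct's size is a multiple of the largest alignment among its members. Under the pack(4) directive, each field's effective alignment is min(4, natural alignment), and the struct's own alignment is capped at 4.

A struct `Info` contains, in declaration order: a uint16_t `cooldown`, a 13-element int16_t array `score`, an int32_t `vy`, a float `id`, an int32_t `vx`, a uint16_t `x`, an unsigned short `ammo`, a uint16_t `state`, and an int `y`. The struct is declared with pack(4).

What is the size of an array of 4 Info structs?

208

@0: cooldown [2B, align 2] → 2
@2: score [26B, align 2] → 28
@28: vy [4B, align 4] → 32
@32: id [4B, align 4] → 36
@36: vx [4B, align 4] → 40
@40: x [2B, align 2] → 42
@42: ammo [2B, align 2] → 44
@44: state [2B, align 2] → 46
+2 pad (align 4)
@48: y [4B, align 4] → 52
size 52, align 4
array of 4: 4 × 52 = 208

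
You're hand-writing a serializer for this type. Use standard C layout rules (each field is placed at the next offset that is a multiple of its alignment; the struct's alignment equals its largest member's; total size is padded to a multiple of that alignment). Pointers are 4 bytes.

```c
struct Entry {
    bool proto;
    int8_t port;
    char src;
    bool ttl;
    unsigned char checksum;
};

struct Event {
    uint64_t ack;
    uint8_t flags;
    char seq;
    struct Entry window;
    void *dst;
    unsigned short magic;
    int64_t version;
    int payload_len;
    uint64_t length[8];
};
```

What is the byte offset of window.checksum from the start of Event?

14

Entry: @0: proto [1B, align 1] → 1; @1: port [1B, align 1] → 2; @2: src [1B, align 1] → 3; @3: ttl [1B, align 1] → 4; @4: checksum [1B, align 1] → 5; size 5, align 1
@0: ack [8B, align 8] → 8
@8: flags [1B, align 1] → 9
@9: seq [1B, align 1] → 10
@10: window [5B, align 1] → 15
within Entry: checksum at 4
10 + 4 = 14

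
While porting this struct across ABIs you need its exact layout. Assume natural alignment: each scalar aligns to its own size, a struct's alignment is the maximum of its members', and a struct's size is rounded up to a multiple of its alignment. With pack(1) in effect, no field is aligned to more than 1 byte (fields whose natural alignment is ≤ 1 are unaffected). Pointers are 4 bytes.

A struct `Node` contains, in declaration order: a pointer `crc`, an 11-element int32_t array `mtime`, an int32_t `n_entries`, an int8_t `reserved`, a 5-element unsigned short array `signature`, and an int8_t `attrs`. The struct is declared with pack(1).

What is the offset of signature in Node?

@0: crc [4B, align 1] → 4
@4: mtime [44B, align 1] → 48
@48: n_entries [4B, align 1] → 52
@52: reserved [1B, align 1] → 53
@53: signature [10B, align 1] → 63

53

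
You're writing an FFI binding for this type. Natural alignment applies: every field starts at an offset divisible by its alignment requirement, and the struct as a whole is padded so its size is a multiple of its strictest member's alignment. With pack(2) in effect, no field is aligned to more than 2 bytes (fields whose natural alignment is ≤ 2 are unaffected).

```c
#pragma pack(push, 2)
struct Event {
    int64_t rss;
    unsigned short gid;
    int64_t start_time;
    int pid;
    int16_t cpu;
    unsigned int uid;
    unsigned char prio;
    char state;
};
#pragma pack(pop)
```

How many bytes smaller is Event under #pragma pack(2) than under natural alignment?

10

natural layout:
  @0: rss [8B, align 8] → 8
  @8: gid [2B, align 2] → 10
  +6 pad (align 8)
  @16: start_time [8B, align 8] → 24
  @24: pid [4B, align 4] → 28
  @28: cpu [2B, align 2] → 30
  +2 pad (align 4)
  @32: uid [4B, align 4] → 36
  @36: prio [1B, align 1] → 37
  @37: state [1B, align 1] → 38
  +2 tail pad (align 8)
  size 40, align 8
packed(2) layout:
  @0: rss [8B, align 2] → 8
  @8: gid [2B, align 2] → 10
  @10: start_time [8B, align 2] → 18
  @18: pid [4B, align 2] → 22
  @22: cpu [2B, align 2] → 24
  @24: uid [4B, align 2] → 28
  @28: prio [1B, align 1] → 29
  @29: state [1B, align 1] → 30
  size 30, align 2
40 − 30 = 10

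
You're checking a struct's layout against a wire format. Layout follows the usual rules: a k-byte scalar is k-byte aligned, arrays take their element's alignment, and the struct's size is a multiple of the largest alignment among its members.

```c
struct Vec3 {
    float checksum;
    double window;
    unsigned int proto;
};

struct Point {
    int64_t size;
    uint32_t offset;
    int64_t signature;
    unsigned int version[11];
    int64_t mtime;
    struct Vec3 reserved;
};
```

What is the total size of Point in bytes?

104

Vec3: @0: checksum [4B, align 4] → 4; +4 pad (align 8); @8: window [8B, align 8] → 16; @16: proto [4B, align 4] → 20; +4 tail pad (align 8); size 24, align 8
@0: size [8B, align 8] → 8
@8: offset [4B, align 4] → 12
+4 pad (align 8)
@16: signature [8B, align 8] → 24
@24: version [44B, align 4] → 68
+4 pad (align 8)
@72: mtime [8B, align 8] → 80
@80: reserved [24B, align 8] → 104
size 104, align 8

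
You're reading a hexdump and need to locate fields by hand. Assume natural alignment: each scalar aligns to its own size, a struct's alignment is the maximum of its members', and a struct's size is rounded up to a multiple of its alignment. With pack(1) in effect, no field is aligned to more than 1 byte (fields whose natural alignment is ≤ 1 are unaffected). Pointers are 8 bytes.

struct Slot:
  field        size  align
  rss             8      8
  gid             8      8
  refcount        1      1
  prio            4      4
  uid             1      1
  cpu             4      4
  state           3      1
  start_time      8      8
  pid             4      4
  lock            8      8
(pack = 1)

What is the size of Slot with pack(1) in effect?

49

0..8  rss  (8B, 1-aligned)
8..16  gid  (8B, 1-aligned)
16..17  refcount  (1B, 1-aligned)
17..21  prio  (4B, 1-aligned)
21..22  uid  (1B, 1-aligned)
22..26  cpu  (4B, 1-aligned)
26..29  state  (3B, 1-aligned)
29..37  start_time  (8B, 1-aligned)
37..41  pid  (4B, 1-aligned)
41..49  lock  (8B, 1-aligned)
sizeof = 49, alignof = 1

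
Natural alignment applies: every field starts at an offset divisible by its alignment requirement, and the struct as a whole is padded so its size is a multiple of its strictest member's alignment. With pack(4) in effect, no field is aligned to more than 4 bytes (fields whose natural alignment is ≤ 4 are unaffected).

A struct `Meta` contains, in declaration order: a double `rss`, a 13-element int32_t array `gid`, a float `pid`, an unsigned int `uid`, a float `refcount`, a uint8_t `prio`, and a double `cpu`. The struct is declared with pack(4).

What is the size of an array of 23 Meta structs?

1932

@0: rss [8B, align 4] → 8
@8: gid [52B, align 4] → 60
@60: pid [4B, align 4] → 64
@64: uid [4B, align 4] → 68
@68: refcount [4B, align 4] → 72
@72: prio [1B, align 1] → 73
+3 pad (align 4)
@76: cpu [8B, align 4] → 84
size 84, align 4
array of 23: 23 × 84 = 1932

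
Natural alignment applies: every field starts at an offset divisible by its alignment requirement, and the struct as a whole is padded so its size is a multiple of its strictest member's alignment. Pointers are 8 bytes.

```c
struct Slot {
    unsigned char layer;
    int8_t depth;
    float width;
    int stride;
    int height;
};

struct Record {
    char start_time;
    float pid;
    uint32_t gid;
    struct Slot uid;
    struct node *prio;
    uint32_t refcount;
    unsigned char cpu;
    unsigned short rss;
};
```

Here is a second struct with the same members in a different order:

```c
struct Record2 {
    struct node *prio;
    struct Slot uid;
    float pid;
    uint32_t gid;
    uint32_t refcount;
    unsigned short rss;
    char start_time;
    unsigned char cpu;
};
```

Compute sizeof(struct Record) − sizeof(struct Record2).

Slot: layer at 0 (size 1, align 1) → ends 1; depth at 1 (size 1, align 1) → ends 2; pad 2 to align 4 for width; width at 4 (size 4, align 4) → ends 8; stride at 8 (size 4, align 4) → ends 12; height at 12 (size 4, align 4) → ends 16; total 16 bytes, alignment 4
start_time at 0 (size 1, align 1) → ends 1
pad 3 to align 4 for pid
pid at 4 (size 4, align 4) → ends 8
gid at 8 (size 4, align 4) → ends 12
uid at 12 (size 16, align 4) → ends 28
pad 4 to align 8 for prio
prio at 32 (size 8, align 8) → ends 40
refcount at 40 (size 4, align 4) → ends 44
cpu at 44 (size 1, align 1) → ends 45
pad 1 to align 2 for rss
rss at 46 (size 2, align 2) → ends 48
total 48 bytes, alignment 8
— Record2 —
prio at 0 (size 8, align 8) → ends 8
uid at 8 (size 16, align 4) → ends 24
pid at 24 (size 4, align 4) → ends 28
gid at 28 (size 4, align 4) → ends 32
refcount at 32 (size 4, align 4) → ends 36
rss at 36 (size 2, align 2) → ends 38
start_time at 38 (size 1, align 1) → ends 39
cpu at 39 (size 1, align 1) → ends 40
total 40 bytes, alignment 8
48 − 40 = 8

8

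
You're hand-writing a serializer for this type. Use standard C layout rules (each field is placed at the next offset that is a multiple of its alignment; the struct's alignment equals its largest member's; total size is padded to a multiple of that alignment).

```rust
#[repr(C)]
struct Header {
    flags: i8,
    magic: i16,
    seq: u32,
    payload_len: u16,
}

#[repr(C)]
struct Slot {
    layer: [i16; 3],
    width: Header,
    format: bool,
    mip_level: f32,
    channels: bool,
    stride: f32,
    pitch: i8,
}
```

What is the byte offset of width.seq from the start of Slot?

12

Header: flags at 0 (size 1, align 1) → ends 1; pad 1 to align 2 for magic; magic at 2 (size 2, align 2) → ends 4; seq at 4 (size 4, align 4) → ends 8; payload_len at 8 (size 2, align 2) → ends 10; tail pad 2 to reach multiple of 4; total 12 bytes, alignment 4
layer at 0 (size 6, align 2) → ends 6
pad 2 to align 4 for width
width at 8 (size 12, align 4) → ends 20
within Header: seq at 4
8 + 4 = 12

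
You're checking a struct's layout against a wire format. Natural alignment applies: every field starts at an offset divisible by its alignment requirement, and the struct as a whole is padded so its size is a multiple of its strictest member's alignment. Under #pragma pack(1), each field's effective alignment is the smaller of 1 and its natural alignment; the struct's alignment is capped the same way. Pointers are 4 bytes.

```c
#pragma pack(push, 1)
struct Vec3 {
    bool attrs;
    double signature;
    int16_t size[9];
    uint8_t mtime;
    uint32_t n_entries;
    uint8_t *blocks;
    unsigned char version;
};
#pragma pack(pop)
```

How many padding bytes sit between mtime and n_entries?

0

0..1  attrs  (1B, 1-aligned)
1..9  signature  (8B, 1-aligned)
9..27  size  (18B, 1-aligned)
27..28  mtime  (1B, 1-aligned)
28..32  n_entries  (4B, 1-aligned)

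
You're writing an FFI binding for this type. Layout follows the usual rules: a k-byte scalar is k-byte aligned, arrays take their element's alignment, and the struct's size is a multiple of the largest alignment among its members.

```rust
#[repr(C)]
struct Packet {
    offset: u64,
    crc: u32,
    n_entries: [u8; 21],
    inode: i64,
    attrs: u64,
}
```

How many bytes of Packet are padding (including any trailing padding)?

7

@0: offset [8B, align 8] → 8
@8: crc [4B, align 4] → 12
@12: n_entries [21B, align 1] → 33
+7 pad (align 8)
@40: inode [8B, align 8] → 48
@48: attrs [8B, align 8] → 56
size 56, align 8
data bytes 49, size 56 → padding 7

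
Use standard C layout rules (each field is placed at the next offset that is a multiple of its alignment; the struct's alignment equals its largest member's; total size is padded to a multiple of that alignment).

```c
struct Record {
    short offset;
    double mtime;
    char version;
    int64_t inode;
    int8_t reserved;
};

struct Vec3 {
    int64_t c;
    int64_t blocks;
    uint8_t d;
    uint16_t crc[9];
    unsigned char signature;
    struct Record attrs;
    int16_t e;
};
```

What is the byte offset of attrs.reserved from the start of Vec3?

72

Record: offset at 0 (size 2, align 2) → ends 2; pad 6 to align 8 for mtime; mtime at 8 (size 8, align 8) → ends 16; version at 16 (size 1, align 1) → ends 17; pad 7 to align 8 for inode; inode at 24 (size 8, align 8) → ends 32; reserved at 32 (size 1, align 1) → ends 33; tail pad 7 to reach multiple of 8; total 40 bytes, alignment 8
c at 0 (size 8, align 8) → ends 8
blocks at 8 (size 8, align 8) → ends 16
d at 16 (size 1, align 1) → ends 17
pad 1 to align 2 for crc
crc at 18 (size 18, align 2) → ends 36
signature at 36 (size 1, align 1) → ends 37
pad 3 to align 8 for attrs
attrs at 40 (size 40, align 8) → ends 80
within Record: reserved at 32
40 + 32 = 72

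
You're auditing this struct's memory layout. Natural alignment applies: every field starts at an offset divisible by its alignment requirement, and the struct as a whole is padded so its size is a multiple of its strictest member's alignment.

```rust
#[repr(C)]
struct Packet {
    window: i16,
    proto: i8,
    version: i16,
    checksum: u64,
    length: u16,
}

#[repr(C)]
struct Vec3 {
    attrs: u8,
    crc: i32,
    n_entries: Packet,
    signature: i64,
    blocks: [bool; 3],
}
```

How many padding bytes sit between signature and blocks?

Packet: @0: window [2B, align 2] → 2; @2: proto [1B, align 1] → 3; +1 pad (align 2); @4: version [2B, align 2] → 6; +2 pad (align 8); @8: checksum [8B, align 8] → 16; @16: length [2B, align 2] → 18; +6 tail pad (align 8); size 24, align 8
@0: attrs [1B, align 1] → 1
+3 pad (align 4)
@4: crc [4B, align 4] → 8
@8: n_entries [24B, align 8] → 32
@32: signature [8B, align 8] → 40
@40: blocks [3B, align 1] → 43

0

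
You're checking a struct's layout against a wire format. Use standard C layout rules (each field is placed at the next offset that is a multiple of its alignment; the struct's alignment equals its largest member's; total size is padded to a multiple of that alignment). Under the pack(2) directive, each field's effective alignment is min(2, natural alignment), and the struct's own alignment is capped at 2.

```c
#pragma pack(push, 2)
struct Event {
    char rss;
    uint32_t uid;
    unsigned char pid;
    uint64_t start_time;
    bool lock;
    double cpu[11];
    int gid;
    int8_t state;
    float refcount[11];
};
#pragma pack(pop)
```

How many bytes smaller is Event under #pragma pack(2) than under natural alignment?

20

natural layout:
  0..1  rss  (1B, 1-aligned)
  1..4  -- padding (3B)
  4..8  uid  (4B, 4-aligned)
  8..9  pid  (1B, 1-aligned)
  9..16  -- padding (7B)
  16..24  start_time  (8B, 8-aligned)
  24..25  lock  (1B, 1-aligned)
  25..32  -- padding (7B)
  32..120  cpu  (88B, 8-aligned)
  120..124  gid  (4B, 4-aligned)
  124..125  state  (1B, 1-aligned)
  125..128  -- padding (3B)
  128..172  refcount  (44B, 4-aligned)
  172..176  -- tail padding (4B)
  sizeof = 176, alignof = 8
packed(2) layout:
  0..1  rss  (1B, 1-aligned)
  1..2  -- padding (1B)
  2..6  uid  (4B, 2-aligned)
  6..7  pid  (1B, 1-aligned)
  7..8  -- padding (1B)
  8..16  start_time  (8B, 2-aligned)
  16..17  lock  (1B, 1-aligned)
  17..18  -- padding (1B)
  18..106  cpu  (88B, 2-aligned)
  106..110  gid  (4B, 2-aligned)
  110..111  state  (1B, 1-aligned)
  111..112  -- padding (1B)
  112..156  refcount  (44B, 2-aligned)
  sizeof = 156, alignof = 2
176 − 156 = 20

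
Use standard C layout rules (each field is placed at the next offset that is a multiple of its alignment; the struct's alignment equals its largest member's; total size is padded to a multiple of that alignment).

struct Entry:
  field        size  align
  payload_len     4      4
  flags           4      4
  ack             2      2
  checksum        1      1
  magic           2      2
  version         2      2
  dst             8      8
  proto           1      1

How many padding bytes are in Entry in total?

@0: payload_len [4B, align 4] → 4
@4: flags [4B, align 4] → 8
@8: ack [2B, align 2] → 10
@10: checksum [1B, align 1] → 11
+1 pad (align 2)
@12: magic [2B, align 2] → 14
@14: version [2B, align 2] → 16
@16: dst [8B, align 8] → 24
@24: proto [1B, align 1] → 25
+7 tail pad (align 8)
size 32, align 8
data bytes 24, size 32 → padding 8

8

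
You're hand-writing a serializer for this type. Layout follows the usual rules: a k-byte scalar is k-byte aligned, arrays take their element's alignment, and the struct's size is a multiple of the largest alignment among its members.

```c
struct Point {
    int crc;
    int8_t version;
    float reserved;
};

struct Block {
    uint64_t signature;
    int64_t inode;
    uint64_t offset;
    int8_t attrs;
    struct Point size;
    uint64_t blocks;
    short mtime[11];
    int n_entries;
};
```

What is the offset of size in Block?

28

Point: @0: crc [4B, align 4] → 4; @4: version [1B, align 1] → 5; +3 pad (align 4); @8: reserved [4B, align 4] → 12; size 12, align 4
@0: signature [8B, align 8] → 8
@8: inode [8B, align 8] → 16
@16: offset [8B, align 8] → 24
@24: attrs [1B, align 1] → 25
+3 pad (align 4)
@28: size [12B, align 4] → 40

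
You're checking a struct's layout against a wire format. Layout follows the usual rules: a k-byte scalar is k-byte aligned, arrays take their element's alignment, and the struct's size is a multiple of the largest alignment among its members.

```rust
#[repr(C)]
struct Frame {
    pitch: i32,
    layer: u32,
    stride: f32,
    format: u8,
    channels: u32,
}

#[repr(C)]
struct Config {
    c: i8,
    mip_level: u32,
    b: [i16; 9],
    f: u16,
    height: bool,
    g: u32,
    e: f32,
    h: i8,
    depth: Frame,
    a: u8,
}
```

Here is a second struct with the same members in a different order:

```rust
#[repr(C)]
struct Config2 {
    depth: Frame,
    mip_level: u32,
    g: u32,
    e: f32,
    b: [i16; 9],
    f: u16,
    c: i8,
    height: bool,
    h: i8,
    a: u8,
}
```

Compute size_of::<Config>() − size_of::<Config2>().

Frame: @0: pitch [4B, align 4] → 4; @4: layer [4B, align 4] → 8; @8: stride [4B, align 4] → 12; @12: format [1B, align 1] → 13; +3 pad (align 4); @16: channels [4B, align 4] → 20; size 20, align 4
@0: c [1B, align 1] → 1
+3 pad (align 4)
@4: mip_level [4B, align 4] → 8
@8: b [18B, align 2] → 26
@26: f [2B, align 2] → 28
@28: height [1B, align 1] → 29
+3 pad (align 4)
@32: g [4B, align 4] → 36
@36: e [4B, align 4] → 40
@40: h [1B, align 1] → 41
+3 pad (align 4)
@44: depth [20B, align 4] → 64
@64: a [1B, align 1] → 65
+3 tail pad (align 4)
size 68, align 4
— Config2 —
@0: depth [20B, align 4] → 20
@20: mip_level [4B, align 4] → 24
@24: g [4B, align 4] → 28
@28: e [4B, align 4] → 32
@32: b [18B, align 2] → 50
@50: f [2B, align 2] → 52
@52: c [1B, align 1] → 53
@53: height [1B, align 1] → 54
@54: h [1B, align 1] → 55
@55: a [1B, align 1] → 56
size 56, align 4
68 − 56 = 12

12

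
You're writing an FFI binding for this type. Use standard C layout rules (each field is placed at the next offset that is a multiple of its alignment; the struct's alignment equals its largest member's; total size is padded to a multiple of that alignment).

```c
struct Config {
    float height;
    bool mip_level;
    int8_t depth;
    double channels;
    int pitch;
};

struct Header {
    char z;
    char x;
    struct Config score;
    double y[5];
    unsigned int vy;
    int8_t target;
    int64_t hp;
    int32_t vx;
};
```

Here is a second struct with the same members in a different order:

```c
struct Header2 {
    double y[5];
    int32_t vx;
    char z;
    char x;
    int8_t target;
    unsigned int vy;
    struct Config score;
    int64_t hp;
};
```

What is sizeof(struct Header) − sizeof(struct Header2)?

8

Config: height at 0 (size 4, align 4) → ends 4; mip_level at 4 (size 1, align 1) → ends 5; depth at 5 (size 1, align 1) → ends 6; pad 2 to align 8 for channels; channels at 8 (size 8, align 8) → ends 16; pitch at 16 (size 4, align 4) → ends 20; tail pad 4 to reach multiple of 8; total 24 bytes, alignment 8
z at 0 (size 1, align 1) → ends 1
x at 1 (size 1, align 1) → ends 2
pad 6 to align 8 for score
score at 8 (size 24, align 8) → ends 32
y at 32 (size 40, align 8) → ends 72
vy at 72 (size 4, align 4) → ends 76
target at 76 (size 1, align 1) → ends 77
pad 3 to align 8 for hp
hp at 80 (size 8, align 8) → ends 88
vx at 88 (size 4, align 4) → ends 92
tail pad 4 to reach multiple of 8
total 96 bytes, alignment 8
— Header2 —
y at 0 (size 40, align 8) → ends 40
vx at 40 (size 4, align 4) → ends 44
z at 44 (size 1, align 1) → ends 45
x at 45 (size 1, align 1) → ends 46
target at 46 (size 1, align 1) → ends 47
pad 1 to align 4 for vy
vy at 48 (size 4, align 4) → ends 52
pad 4 to align 8 for score
score at 56 (size 24, align 8) → ends 80
hp at 80 (size 8, align 8) → ends 88
total 88 bytes, alignment 8
96 − 88 = 8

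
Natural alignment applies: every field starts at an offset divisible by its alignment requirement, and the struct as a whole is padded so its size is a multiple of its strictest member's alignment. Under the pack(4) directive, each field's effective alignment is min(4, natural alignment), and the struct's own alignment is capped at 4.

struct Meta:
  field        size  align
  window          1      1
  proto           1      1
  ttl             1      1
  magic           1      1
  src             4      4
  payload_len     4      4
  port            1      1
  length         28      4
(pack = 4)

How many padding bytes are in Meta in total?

3

0..1  window  (1B, 1-aligned)
1..2  proto  (1B, 1-aligned)
2..3  ttl  (1B, 1-aligned)
3..4  magic  (1B, 1-aligned)
4..8  src  (4B, 4-aligned)
8..12  payload_len  (4B, 4-aligned)
12..13  port  (1B, 1-aligned)
13..16  -- padding (3B)
16..44  length  (28B, 4-aligned)
sizeof = 44, alignof = 4
data bytes 41, size 44 → padding 3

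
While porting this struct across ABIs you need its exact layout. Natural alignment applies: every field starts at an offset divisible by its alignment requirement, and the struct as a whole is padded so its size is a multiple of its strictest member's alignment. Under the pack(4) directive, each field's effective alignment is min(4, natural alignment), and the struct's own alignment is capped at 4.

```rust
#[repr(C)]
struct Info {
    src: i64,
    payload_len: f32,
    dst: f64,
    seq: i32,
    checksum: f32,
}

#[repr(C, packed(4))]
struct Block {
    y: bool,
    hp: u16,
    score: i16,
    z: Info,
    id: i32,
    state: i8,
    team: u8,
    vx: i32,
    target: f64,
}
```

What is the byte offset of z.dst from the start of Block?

Info: 0..8  src  (8B, 8-aligned); 8..12  payload_len  (4B, 4-aligned); 12..16  -- padding (4B); 16..24  dst  (8B, 8-aligned); 24..28  seq  (4B, 4-aligned); 28..32  checksum  (4B, 4-aligned); sizeof = 32, alignof = 8
0..1  y  (1B, 1-aligned)
1..2  -- padding (1B)
2..4  hp  (2B, 2-aligned)
4..6  score  (2B, 2-aligned)
6..8  -- padding (2B)
8..40  z  (32B, 4-aligned)
within Info: dst at 16
8 + 16 = 24

24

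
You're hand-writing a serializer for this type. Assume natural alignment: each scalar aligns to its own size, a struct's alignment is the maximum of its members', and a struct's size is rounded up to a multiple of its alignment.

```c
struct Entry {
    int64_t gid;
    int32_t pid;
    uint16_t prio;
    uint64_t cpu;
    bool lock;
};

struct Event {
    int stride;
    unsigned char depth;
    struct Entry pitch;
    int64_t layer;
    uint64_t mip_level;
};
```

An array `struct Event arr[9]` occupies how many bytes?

Entry: @0: gid [8B, align 8] → 8; @8: pid [4B, align 4] → 12; @12: prio [2B, align 2] → 14; +2 pad (align 8); @16: cpu [8B, align 8] → 24; @24: lock [1B, align 1] → 25; +7 tail pad (align 8); size 32, align 8
@0: stride [4B, align 4] → 4
@4: depth [1B, align 1] → 5
+3 pad (align 8)
@8: pitch [32B, align 8] → 40
@40: layer [8B, align 8] → 48
@48: mip_level [8B, align 8] → 56
size 56, align 8
array of 9: 9 × 56 = 504

504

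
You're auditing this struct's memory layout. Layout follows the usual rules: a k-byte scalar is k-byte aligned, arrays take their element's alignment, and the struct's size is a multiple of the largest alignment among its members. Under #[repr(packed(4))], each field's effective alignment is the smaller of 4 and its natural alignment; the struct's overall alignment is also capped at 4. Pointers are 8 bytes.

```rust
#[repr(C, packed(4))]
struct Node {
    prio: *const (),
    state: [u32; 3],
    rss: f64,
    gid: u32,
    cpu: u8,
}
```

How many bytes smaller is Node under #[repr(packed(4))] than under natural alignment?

4

natural layout:
  0..8  prio  (8B, 8-aligned)
  8..20  state  (12B, 4-aligned)
  20..24  -- padding (4B)
  24..32  rss  (8B, 8-aligned)
  32..36  gid  (4B, 4-aligned)
  36..37  cpu  (1B, 1-aligned)
  37..40  -- tail padding (3B)
  sizeof = 40, alignof = 8
packed(4) layout:
  0..8  prio  (8B, 4-aligned)
  8..20  state  (12B, 4-aligned)
  20..28  rss  (8B, 4-aligned)
  28..32  gid  (4B, 4-aligned)
  32..33  cpu  (1B, 1-aligned)
  33..36  -- tail padding (3B)
  sizeof = 36, alignof = 4
40 − 36 = 4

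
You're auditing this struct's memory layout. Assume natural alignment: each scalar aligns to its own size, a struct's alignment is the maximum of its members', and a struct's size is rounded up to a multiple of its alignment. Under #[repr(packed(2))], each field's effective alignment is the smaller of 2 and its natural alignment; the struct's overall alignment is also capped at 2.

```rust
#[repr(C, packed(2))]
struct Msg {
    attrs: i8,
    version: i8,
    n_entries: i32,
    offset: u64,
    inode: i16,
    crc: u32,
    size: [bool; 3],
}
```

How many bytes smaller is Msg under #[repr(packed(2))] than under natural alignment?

natural layout:
  attrs at 0 (size 1, align 1) → ends 1
  version at 1 (size 1, align 1) → ends 2
  pad 2 to align 4 for n_entries
  n_entries at 4 (size 4, align 4) → ends 8
  offset at 8 (size 8, align 8) → ends 16
  inode at 16 (size 2, align 2) → ends 18
  pad 2 to align 4 for crc
  crc at 20 (size 4, align 4) → ends 24
  size at 24 (size 3, align 1) → ends 27
  tail pad 5 to reach multiple of 8
  total 32 bytes, alignment 8
packed(2) layout:
  attrs at 0 (size 1, align 1) → ends 1
  version at 1 (size 1, align 1) → ends 2
  n_entries at 2 (size 4, align 2) → ends 6
  offset at 6 (size 8, align 2) → ends 14
  inode at 14 (size 2, align 2) → ends 16
  crc at 16 (size 4, align 2) → ends 20
  size at 20 (size 3, align 1) → ends 23
  tail pad 1 to reach multiple of 2
  total 24 bytes, alignment 2
32 − 24 = 8

8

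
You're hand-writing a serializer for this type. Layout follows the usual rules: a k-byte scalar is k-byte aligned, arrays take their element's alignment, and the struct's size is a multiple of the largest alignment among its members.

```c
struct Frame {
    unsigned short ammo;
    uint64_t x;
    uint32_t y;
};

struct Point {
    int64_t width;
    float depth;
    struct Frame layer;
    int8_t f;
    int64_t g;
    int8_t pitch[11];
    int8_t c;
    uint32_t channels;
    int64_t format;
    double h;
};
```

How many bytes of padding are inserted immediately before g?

Frame: 0..2  ammo  (2B, 2-aligned); 2..8  -- padding (6B); 8..16  x  (8B, 8-aligned); 16..20  y  (4B, 4-aligned); 20..24  -- tail padding (4B); sizeof = 24, alignof = 8
0..8  width  (8B, 8-aligned)
8..12  depth  (4B, 4-aligned)
12..16  -- padding (4B)
16..40  layer  (24B, 8-aligned)
40..41  f  (1B, 1-aligned)
41..48  -- padding (7B)
48..56  g  (8B, 8-aligned)

7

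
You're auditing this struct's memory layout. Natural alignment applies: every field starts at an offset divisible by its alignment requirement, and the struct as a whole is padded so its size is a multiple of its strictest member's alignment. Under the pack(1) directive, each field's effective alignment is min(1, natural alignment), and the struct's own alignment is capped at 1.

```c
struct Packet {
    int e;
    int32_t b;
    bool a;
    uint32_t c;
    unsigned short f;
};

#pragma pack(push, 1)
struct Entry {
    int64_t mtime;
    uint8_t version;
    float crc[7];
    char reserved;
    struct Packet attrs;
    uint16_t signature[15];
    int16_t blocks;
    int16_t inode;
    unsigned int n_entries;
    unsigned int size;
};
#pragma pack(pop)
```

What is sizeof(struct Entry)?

Packet: e at 0 (size 4, align 4) → ends 4; b at 4 (size 4, align 4) → ends 8; a at 8 (size 1, align 1) → ends 9; pad 3 to align 4 for c; c at 12 (size 4, align 4) → ends 16; f at 16 (size 2, align 2) → ends 18; tail pad 2 to reach multiple of 4; total 20 bytes, alignment 4
mtime at 0 (size 8, align 1) → ends 8
version at 8 (size 1, align 1) → ends 9
crc at 9 (size 28, align 1) → ends 37
reserved at 37 (size 1, align 1) → ends 38
attrs at 38 (size 20, align 1) → ends 58
signature at 58 (size 30, align 1) → ends 88
blocks at 88 (size 2, align 1) → ends 90
inode at 90 (size 2, align 1) → ends 92
n_entries at 92 (size 4, align 1) → ends 96
size at 96 (size 4, align 1) → ends 100
total 100 bytes, alignment 1

100 bytes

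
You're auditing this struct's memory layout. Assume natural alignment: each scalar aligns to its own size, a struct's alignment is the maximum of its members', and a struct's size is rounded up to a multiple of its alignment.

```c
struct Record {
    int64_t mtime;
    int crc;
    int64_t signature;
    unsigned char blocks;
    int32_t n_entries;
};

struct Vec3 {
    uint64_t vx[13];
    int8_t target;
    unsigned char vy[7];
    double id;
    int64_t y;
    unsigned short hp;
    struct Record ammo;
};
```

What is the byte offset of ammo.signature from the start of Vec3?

152

Record: @0: mtime [8B, align 8] → 8; @8: crc [4B, align 4] → 12; +4 pad (align 8); @16: signature [8B, align 8] → 24; @24: blocks [1B, align 1] → 25; +3 pad (align 4); @28: n_entries [4B, align 4] → 32; size 32, align 8
@0: vx [104B, align 8] → 104
@104: target [1B, align 1] → 105
@105: vy [7B, align 1] → 112
@112: id [8B, align 8] → 120
@120: y [8B, align 8] → 128
@128: hp [2B, align 2] → 130
+6 pad (align 8)
@136: ammo [32B, align 8] → 168
within Record: signature at 16
136 + 16 = 152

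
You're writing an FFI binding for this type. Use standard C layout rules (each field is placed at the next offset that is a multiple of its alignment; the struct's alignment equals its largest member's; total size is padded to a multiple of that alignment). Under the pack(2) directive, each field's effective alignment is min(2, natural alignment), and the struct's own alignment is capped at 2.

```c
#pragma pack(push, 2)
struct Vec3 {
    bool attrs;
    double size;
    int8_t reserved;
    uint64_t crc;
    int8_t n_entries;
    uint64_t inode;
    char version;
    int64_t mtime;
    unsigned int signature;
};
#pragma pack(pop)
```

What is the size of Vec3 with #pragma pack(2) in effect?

44

@0: attrs [1B, align 1] → 1
+1 pad (align 2)
@2: size [8B, align 2] → 10
@10: reserved [1B, align 1] → 11
+1 pad (align 2)
@12: crc [8B, align 2] → 20
@20: n_entries [1B, align 1] → 21
+1 pad (align 2)
@22: inode [8B, align 2] → 30
@30: version [1B, align 1] → 31
+1 pad (align 2)
@32: mtime [8B, align 2] → 40
@40: signature [4B, align 2] → 44
size 44, align 2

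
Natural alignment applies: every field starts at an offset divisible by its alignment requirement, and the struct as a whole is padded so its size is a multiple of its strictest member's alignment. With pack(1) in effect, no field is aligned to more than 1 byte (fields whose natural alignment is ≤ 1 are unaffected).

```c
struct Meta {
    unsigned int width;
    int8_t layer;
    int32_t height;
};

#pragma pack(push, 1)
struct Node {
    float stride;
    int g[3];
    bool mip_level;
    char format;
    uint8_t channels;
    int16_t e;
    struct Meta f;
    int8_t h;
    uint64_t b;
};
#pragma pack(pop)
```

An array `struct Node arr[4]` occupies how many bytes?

Meta: @0: width [4B, align 4] → 4; @4: layer [1B, align 1] → 5; +3 pad (align 4); @8: height [4B, align 4] → 12; size 12, align 4
@0: stride [4B, align 1] → 4
@4: g [12B, align 1] → 16
@16: mip_level [1B, align 1] → 17
@17: format [1B, align 1] → 18
@18: channels [1B, align 1] → 19
@19: e [2B, align 1] → 21
@21: f [12B, align 1] → 33
@33: h [1B, align 1] → 34
@34: b [8B, align 1] → 42
size 42, align 1
array of 4: 4 × 42 = 168

168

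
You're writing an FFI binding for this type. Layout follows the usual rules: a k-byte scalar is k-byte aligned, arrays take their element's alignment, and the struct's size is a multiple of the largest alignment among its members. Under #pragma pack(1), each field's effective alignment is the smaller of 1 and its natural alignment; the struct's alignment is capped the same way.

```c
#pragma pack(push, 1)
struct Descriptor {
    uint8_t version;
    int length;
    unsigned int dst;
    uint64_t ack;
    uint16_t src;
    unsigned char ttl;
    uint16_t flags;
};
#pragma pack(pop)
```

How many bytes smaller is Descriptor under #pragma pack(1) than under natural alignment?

natural layout:
  version at 0 (size 1, align 1) → ends 1
  pad 3 to align 4 for length
  length at 4 (size 4, align 4) → ends 8
  dst at 8 (size 4, align 4) → ends 12
  pad 4 to align 8 for ack
  ack at 16 (size 8, align 8) → ends 24
  src at 24 (size 2, align 2) → ends 26
  ttl at 26 (size 1, align 1) → ends 27
  pad 1 to align 2 for flags
  flags at 28 (size 2, align 2) → ends 30
  tail pad 2 to reach multiple of 8
  total 32 bytes, alignment 8
packed(1) layout:
  version at 0 (size 1, align 1) → ends 1
  length at 1 (size 4, align 1) → ends 5
  dst at 5 (size 4, align 1) → ends 9
  ack at 9 (size 8, align 1) → ends 17
  src at 17 (size 2, align 1) → ends 19
  ttl at 19 (size 1, align 1) → ends 20
  flags at 20 (size 2, align 1) → ends 22
  total 22 bytes, alignment 1
32 − 22 = 10

10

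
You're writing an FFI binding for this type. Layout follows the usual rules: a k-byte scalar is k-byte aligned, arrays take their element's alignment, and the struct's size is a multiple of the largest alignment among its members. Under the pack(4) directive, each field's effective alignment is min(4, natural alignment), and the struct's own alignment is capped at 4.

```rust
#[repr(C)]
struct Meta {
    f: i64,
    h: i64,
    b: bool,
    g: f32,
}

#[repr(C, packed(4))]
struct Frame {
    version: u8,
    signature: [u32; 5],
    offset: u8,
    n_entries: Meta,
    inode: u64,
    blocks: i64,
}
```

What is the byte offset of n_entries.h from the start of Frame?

Meta: f at 0 (size 8, align 8) → ends 8; h at 8 (size 8, align 8) → ends 16; b at 16 (size 1, align 1) → ends 17; pad 3 to align 4 for g; g at 20 (size 4, align 4) → ends 24; total 24 bytes, alignment 8
version at 0 (size 1, align 1) → ends 1
pad 3 to align 4 for signature
signature at 4 (size 20, align 4) → ends 24
offset at 24 (size 1, align 1) → ends 25
pad 3 to align 4 for n_entries
n_entries at 28 (size 24, align 4) → ends 52
within Meta: h at 8
28 + 8 = 36

36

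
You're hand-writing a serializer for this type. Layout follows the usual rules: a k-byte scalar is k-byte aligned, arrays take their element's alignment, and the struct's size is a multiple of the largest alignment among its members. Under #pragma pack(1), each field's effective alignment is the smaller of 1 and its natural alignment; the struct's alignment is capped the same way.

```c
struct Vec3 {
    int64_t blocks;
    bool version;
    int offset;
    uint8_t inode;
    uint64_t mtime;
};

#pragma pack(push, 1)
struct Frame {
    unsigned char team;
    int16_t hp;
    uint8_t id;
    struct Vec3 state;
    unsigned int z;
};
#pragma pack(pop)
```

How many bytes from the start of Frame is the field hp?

1

Vec3: 0..8  blocks  (8B, 8-aligned); 8..9  version  (1B, 1-aligned); 9..12  -- padding (3B); 12..16  offset  (4B, 4-aligned); 16..17  inode  (1B, 1-aligned); 17..24  -- padding (7B); 24..32  mtime  (8B, 8-aligned); sizeof = 32, alignof = 8
0..1  team  (1B, 1-aligned)
1..3  hp  (2B, 1-aligned)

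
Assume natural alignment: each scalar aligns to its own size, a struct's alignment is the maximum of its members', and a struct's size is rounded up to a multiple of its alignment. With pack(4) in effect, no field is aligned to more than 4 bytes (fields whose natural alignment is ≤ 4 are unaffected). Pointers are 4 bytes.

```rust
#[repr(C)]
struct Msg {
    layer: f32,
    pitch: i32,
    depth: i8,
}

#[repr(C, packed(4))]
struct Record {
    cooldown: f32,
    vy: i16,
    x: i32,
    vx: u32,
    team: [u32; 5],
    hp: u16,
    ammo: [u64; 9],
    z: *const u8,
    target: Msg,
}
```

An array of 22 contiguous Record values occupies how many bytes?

2816

Msg: @0: layer [4B, align 4] → 4; @4: pitch [4B, align 4] → 8; @8: depth [1B, align 1] → 9; +3 tail pad (align 4); size 12, align 4
@0: cooldown [4B, align 4] → 4
@4: vy [2B, align 2] → 6
+2 pad (align 4)
@8: x [4B, align 4] → 12
@12: vx [4B, align 4] → 16
@16: team [20B, align 4] → 36
@36: hp [2B, align 2] → 38
+2 pad (align 4)
@40: ammo [72B, align 4] → 112
@112: z [4B, align 4] → 116
@116: target [12B, align 4] → 128
size 128, align 4
array of 22: 22 × 128 = 2816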